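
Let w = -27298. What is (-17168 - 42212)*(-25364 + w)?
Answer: 3127069560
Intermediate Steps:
(-17168 - 42212)*(-25364 + w) = (-17168 - 42212)*(-25364 - 27298) = -59380*(-52662) = 3127069560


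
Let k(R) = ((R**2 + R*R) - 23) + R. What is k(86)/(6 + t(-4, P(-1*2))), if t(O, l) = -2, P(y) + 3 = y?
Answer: 14855/4 ≈ 3713.8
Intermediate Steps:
P(y) = -3 + y
k(R) = -23 + R + 2*R**2 (k(R) = ((R**2 + R**2) - 23) + R = (2*R**2 - 23) + R = (-23 + 2*R**2) + R = -23 + R + 2*R**2)
k(86)/(6 + t(-4, P(-1*2))) = (-23 + 86 + 2*86**2)/(6 - 2) = (-23 + 86 + 2*7396)/4 = (-23 + 86 + 14792)*(1/4) = 14855*(1/4) = 14855/4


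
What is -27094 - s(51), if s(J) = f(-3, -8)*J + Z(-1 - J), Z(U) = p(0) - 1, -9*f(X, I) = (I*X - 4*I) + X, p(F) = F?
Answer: -80378/3 ≈ -26793.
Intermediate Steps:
f(X, I) = -X/9 + 4*I/9 - I*X/9 (f(X, I) = -((I*X - 4*I) + X)/9 = -((-4*I + I*X) + X)/9 = -(X - 4*I + I*X)/9 = -X/9 + 4*I/9 - I*X/9)
Z(U) = -1 (Z(U) = 0 - 1 = -1)
s(J) = -1 - 53*J/9 (s(J) = (-1/9*(-3) + (4/9)*(-8) - 1/9*(-8)*(-3))*J - 1 = (1/3 - 32/9 - 8/3)*J - 1 = -53*J/9 - 1 = -1 - 53*J/9)
-27094 - s(51) = -27094 - (-1 - 53/9*51) = -27094 - (-1 - 901/3) = -27094 - 1*(-904/3) = -27094 + 904/3 = -80378/3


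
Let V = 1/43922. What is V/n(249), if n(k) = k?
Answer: 1/10936578 ≈ 9.1436e-8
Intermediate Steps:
V = 1/43922 ≈ 2.2768e-5
V/n(249) = (1/43922)/249 = (1/43922)*(1/249) = 1/10936578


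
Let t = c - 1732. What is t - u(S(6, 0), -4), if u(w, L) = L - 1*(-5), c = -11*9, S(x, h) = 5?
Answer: -1832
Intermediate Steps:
c = -99
u(w, L) = 5 + L (u(w, L) = L + 5 = 5 + L)
t = -1831 (t = -99 - 1732 = -1831)
t - u(S(6, 0), -4) = -1831 - (5 - 4) = -1831 - 1*1 = -1831 - 1 = -1832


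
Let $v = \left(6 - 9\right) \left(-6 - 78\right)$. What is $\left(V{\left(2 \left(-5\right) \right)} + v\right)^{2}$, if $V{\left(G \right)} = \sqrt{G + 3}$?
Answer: $\left(252 + i \sqrt{7}\right)^{2} \approx 63497.0 + 1333.5 i$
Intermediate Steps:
$V{\left(G \right)} = \sqrt{3 + G}$
$v = 252$ ($v = - 3 \left(-6 - 78\right) = \left(-3\right) \left(-84\right) = 252$)
$\left(V{\left(2 \left(-5\right) \right)} + v\right)^{2} = \left(\sqrt{3 + 2 \left(-5\right)} + 252\right)^{2} = \left(\sqrt{3 - 10} + 252\right)^{2} = \left(\sqrt{-7} + 252\right)^{2} = \left(i \sqrt{7} + 252\right)^{2} = \left(252 + i \sqrt{7}\right)^{2}$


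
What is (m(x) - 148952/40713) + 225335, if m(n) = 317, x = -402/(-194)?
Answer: 9186820924/40713 ≈ 2.2565e+5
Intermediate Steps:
x = 201/97 (x = -402*(-1/194) = 201/97 ≈ 2.0722)
(m(x) - 148952/40713) + 225335 = (317 - 148952/40713) + 225335 = 12757069/40713 + 225335 = 9186820924/40713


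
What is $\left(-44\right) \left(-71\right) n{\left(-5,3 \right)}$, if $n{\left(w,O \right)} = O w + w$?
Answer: $-62480$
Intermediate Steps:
$n{\left(w,O \right)} = w + O w$
$\left(-44\right) \left(-71\right) n{\left(-5,3 \right)} = \left(-44\right) \left(-71\right) \left(- 5 \left(1 + 3\right)\right) = 3124 \left(\left(-5\right) 4\right) = 3124 \left(-20\right) = -62480$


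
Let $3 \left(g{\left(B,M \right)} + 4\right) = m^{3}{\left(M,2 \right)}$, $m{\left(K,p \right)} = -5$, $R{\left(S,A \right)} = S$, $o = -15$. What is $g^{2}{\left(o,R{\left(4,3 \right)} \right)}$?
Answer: $\frac{18769}{9} \approx 2085.4$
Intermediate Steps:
$g{\left(B,M \right)} = - \frac{137}{3}$ ($g{\left(B,M \right)} = -4 + \frac{\left(-5\right)^{3}}{3} = -4 + \frac{1}{3} \left(-125\right) = -4 - \frac{125}{3} = - \frac{137}{3}$)
$g^{2}{\left(o,R{\left(4,3 \right)} \right)} = \left(- \frac{137}{3}\right)^{2} = \frac{18769}{9}$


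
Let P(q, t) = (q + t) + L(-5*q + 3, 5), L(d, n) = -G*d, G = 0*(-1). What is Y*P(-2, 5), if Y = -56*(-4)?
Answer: 672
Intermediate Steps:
G = 0
Y = 224
L(d, n) = 0 (L(d, n) = -0*d = -1*0 = 0)
P(q, t) = q + t (P(q, t) = (q + t) + 0 = q + t)
Y*P(-2, 5) = 224*(-2 + 5) = 224*3 = 672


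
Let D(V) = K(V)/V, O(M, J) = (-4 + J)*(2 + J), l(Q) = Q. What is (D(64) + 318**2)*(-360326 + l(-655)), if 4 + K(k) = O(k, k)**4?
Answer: -22192442714352961323/16 ≈ -1.3870e+18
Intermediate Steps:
K(k) = -4 + (-8 + k**2 - 2*k)**4
D(V) = (-4 + (8 - V**2 + 2*V)**4)/V
(D(64) + 318**2)*(-360326 + l(-655)) = ((-4 + (8 - 1*64**2 + 2*64)**4)/64 + 318**2)*(-360326 - 655) = ((-4 + (8 - 1*4096 + 128)**4)/64 + 101124)*(-360981) = ((-4 + (8 - 4096 + 128)**4)/64 + 101124)*(-360981) = ((-4 + (-3960)**4)/64 + 101124)*(-360981) = ((-4 + 245912578560000)/64 + 101124)*(-360981) = ((1/64)*245912578559996 + 101124)*(-360981) = (61478144639999/16 + 101124)*(-360981) = (61478146257983/16)*(-360981) = -22192442714352961323/16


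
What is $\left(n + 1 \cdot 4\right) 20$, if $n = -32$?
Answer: $-560$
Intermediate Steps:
$\left(n + 1 \cdot 4\right) 20 = \left(-32 + 1 \cdot 4\right) 20 = \left(-32 + 4\right) 20 = \left(-28\right) 20 = -560$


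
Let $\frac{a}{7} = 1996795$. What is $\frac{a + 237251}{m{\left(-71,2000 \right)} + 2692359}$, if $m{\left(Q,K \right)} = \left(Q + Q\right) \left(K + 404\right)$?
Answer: $\frac{14214816}{2350991} \approx 6.0463$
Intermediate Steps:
$m{\left(Q,K \right)} = 2 Q \left(404 + K\right)$
$a = 13977565$ ($a = 7 \cdot 1996795 = 13977565$)
$\frac{a + 237251}{m{\left(-71,2000 \right)} + 2692359} = \frac{13977565 + 237251}{2 \left(-71\right) \left(404 + 2000\right) + 2692359} = \frac{14214816}{2 \left(-71\right) 2404 + 2692359} = \frac{14214816}{-341368 + 2692359} = \frac{14214816}{2350991}$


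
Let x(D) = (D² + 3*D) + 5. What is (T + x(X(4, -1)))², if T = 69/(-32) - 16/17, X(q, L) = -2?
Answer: 2809/295936 ≈ 0.0094919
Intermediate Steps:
T = -1685/544 (T = 69*(-1/32) - 16*1/17 = -69/32 - 16/17 = -1685/544 ≈ -3.0974)
x(D) = 5 + D² + 3*D
(T + x(X(4, -1)))² = (-1685/544 + (5 + (-2)² + 3*(-2)))² = (-1685/544 + (5 + 4 - 6))² = (-1685/544 + 3)² = (-53/544)² = 2809/295936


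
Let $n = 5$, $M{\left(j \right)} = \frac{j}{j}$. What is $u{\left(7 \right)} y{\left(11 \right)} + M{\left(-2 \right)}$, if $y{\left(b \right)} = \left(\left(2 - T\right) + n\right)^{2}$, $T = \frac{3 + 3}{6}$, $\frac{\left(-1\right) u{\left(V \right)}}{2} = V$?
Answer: $-503$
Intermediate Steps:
$u{\left(V \right)} = - 2 V$
$T = 1$ ($T = 6 \cdot \frac{1}{6} = 1$)
$M{\left(j \right)} = 1$
$y{\left(b \right)} = 36$ ($y{\left(b \right)} = \left(\left(2 - 1\right) + 5\right)^{2} = \left(1 + 5\right)^{2} = 6^{2} = 36$)
$u{\left(7 \right)} y{\left(11 \right)} + M{\left(-2 \right)} = \left(-2\right) 7 \cdot 36 + 1 = \left(-14\right) 36 + 1 = -504 + 1 = -503$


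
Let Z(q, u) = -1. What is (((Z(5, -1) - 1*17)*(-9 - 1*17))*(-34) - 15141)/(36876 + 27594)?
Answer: -10351/21490 ≈ -0.48167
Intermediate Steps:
(((Z(5, -1) - 1*17)*(-9 - 1*17))*(-34) - 15141)/(36876 + 27594) = (((-1 - 1*17)*(-9 - 1*17))*(-34) - 15141)/(36876 + 27594) = (((-1 - 17)*(-9 - 17))*(-34) - 15141)/64470 = (-18*(-26)*(-34) - 15141)*(1/64470) = (468*(-34) - 15141)*(1/64470) = (-15912 - 15141)*(1/64470) = -31053*1/64470 = -10351/21490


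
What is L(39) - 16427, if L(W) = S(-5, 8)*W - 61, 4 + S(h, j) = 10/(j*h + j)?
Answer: -266499/16 ≈ -16656.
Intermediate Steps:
S(h, j) = -4 + 10/(j + h*j) (S(h, j) = -4 + 10/(j*h + j) = -4 + 10/(h*j + j) = -4 + 10/(j + h*j))
L(W) = -61 - 69*W/16 (L(W) = (2*(5 - 2*8 - 2*(-5)*8)/(8*(1 - 5)))*W - 61 = (2*(1/8)*(5 - 16 + 80)/(-4))*W - 61 = (2*(1/8)*(-1/4)*69)*W - 61 = -69*W/16 - 61 = -61 - 69*W/16)
L(39) - 16427 = (-61 - 69/16*39) - 16427 = (-61 - 2691/16) - 16427 = -3667/16 - 16427 = -266499/16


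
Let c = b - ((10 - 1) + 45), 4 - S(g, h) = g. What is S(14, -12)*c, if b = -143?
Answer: 1970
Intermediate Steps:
S(g, h) = 4 - g
c = -197 (c = -143 - ((10 - 1) + 45) = -143 - (9 + 45) = -143 - 1*54 = -143 - 54 = -197)
S(14, -12)*c = (4 - 1*14)*(-197) = (4 - 14)*(-197) = -10*(-197) = 1970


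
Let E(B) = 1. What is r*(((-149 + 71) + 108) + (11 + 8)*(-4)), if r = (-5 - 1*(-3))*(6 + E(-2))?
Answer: 644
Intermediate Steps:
r = -14 (r = (-5 - 1*(-3))*(6 + 1) = (-5 + 3)*7 = -2*7 = -14)
r*(((-149 + 71) + 108) + (11 + 8)*(-4)) = -14*(((-149 + 71) + 108) + (11 + 8)*(-4)) = -14*((-78 + 108) + 19*(-4)) = -14*(30 - 76) = -14*(-46) = 644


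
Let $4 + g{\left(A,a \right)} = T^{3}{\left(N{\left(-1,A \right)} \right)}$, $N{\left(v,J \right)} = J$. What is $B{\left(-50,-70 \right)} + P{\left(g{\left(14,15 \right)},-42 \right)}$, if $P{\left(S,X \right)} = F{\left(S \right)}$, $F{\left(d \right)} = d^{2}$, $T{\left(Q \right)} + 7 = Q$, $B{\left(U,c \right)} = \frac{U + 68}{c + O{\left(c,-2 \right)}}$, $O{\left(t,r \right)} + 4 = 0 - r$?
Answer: $\frac{459683}{4} \approx 1.1492 \cdot 10^{5}$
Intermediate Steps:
$O{\left(t,r \right)} = -4 - r$ ($O{\left(t,r \right)} = -4 + \left(0 - r\right) = -4 - r$)
$B{\left(U,c \right)} = \frac{68 + U}{-2 + c}$ ($B{\left(U,c \right)} = \frac{U + 68}{c - 2} = \frac{68 + U}{c + \left(-4 + 2\right)} = \frac{68 + U}{c - 2} = \frac{68 + U}{-2 + c}$)
$T{\left(Q \right)} = -7 + Q$
$g{\left(A,a \right)} = -4 + \left(-7 + A\right)^{3}$
$P{\left(S,X \right)} = S^{2}$
$B{\left(-50,-70 \right)} + P{\left(g{\left(14,15 \right)},-42 \right)} = \frac{68 - 50}{-2 - 70} + \left(-4 + \left(-7 + 14\right)^{3}\right)^{2} = \frac{1}{-72} \cdot 18 + \left(-4 + 7^{3}\right)^{2} = \left(- \frac{1}{72}\right) 18 + \left(-4 + 343\right)^{2} = - \frac{1}{4} + 339^{2} = - \frac{1}{4} + 114921 = \frac{459683}{4}$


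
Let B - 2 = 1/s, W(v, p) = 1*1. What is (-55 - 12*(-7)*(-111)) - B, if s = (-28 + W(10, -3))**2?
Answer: -6838750/729 ≈ -9381.0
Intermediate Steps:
W(v, p) = 1
s = 729 (s = (-28 + 1)**2 = (-27)**2 = 729)
B = 1459/729 (B = 2 + 1/729 = 1459/729 ≈ 2.0014)
(-55 - 12*(-7)*(-111)) - B = (-55 - 12*(-7)*(-111)) - 1*1459/729 = (-55 + 84*(-111)) - 1459/729 = (-55 - 9324) - 1459/729 = -9379 - 1459/729 = -6838750/729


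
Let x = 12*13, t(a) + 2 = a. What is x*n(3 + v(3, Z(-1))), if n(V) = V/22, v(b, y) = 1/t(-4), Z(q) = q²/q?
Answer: 221/11 ≈ 20.091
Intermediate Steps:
t(a) = -2 + a
Z(q) = q
v(b, y) = -⅙ (v(b, y) = 1/(-2 - 4) = 1/(-6) = -⅙)
x = 156
n(V) = V/22 (n(V) = V*(1/22) = V/22)
x*n(3 + v(3, Z(-1))) = 156*((3 - ⅙)/22) = 156*((1/22)*(17/6)) = 156*(17/132) = 221/11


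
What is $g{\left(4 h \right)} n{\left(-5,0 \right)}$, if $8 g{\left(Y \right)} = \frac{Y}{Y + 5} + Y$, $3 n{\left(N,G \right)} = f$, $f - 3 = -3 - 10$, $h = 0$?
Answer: $0$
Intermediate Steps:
$f = -10$ ($f = 3 - 13 = -10$)
$n{\left(N,G \right)} = - \frac{10}{3}$ ($n{\left(N,G \right)} = \frac{1}{3} \left(-10\right) = - \frac{10}{3}$)
$g{\left(Y \right)} = \frac{Y}{8} + \frac{Y}{8 \left(5 + Y\right)}$ ($g{\left(Y \right)} = \frac{\frac{Y}{Y + 5} + Y}{8} = \frac{\frac{Y}{5 + Y} + Y}{8} = \frac{Y + \frac{Y}{5 + Y}}{8} = \frac{Y}{8} + \frac{Y}{8 \left(5 + Y\right)}$)
$g{\left(4 h \right)} n{\left(-5,0 \right)} = \frac{4 \cdot 0 \left(6 + 4 \cdot 0\right)}{8 \left(5 + 4 \cdot 0\right)} \left(- \frac{10}{3}\right) = \frac{1}{8} \cdot 0 \frac{1}{5 + 0} \left(6 + 0\right) \left(- \frac{10}{3}\right) = \frac{1}{8} \cdot 0 \cdot \frac{1}{5} \cdot 6 \left(- \frac{10}{3}\right) = 0 \left(- \frac{10}{3}\right) = 0$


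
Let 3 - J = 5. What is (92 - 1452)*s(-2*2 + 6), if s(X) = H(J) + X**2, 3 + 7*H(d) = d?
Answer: -31280/7 ≈ -4468.6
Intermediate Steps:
J = -2 (J = 3 - 1*5 = 3 - 5 = -2)
H(d) = -3/7 + d/7
s(X) = -5/7 + X**2 (s(X) = (-3/7 + (1/7)*(-2)) + X**2 = (-3/7 - 2/7) + X**2 = -5/7 + X**2)
(92 - 1452)*s(-2*2 + 6) = (92 - 1452)*(-5/7 + (-2*2 + 6)**2) = -1360*(-5/7 + (-4 + 6)**2) = -1360*(-5/7 + 2**2) = -1360*(-5/7 + 4) = -1360*23/7 = -31280/7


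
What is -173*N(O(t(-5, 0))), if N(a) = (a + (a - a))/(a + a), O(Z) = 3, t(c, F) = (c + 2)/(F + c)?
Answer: -173/2 ≈ -86.500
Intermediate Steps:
t(c, F) = (2 + c)/(F + c)
N(a) = 1/2 (N(a) = (a + 0)/((2*a)) = a*(1/(2*a)) = 1/2)
-173*N(O(t(-5, 0))) = -173*1/2 = -173/2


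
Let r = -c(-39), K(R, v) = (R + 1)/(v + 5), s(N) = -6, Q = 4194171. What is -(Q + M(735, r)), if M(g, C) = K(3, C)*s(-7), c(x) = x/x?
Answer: -4194165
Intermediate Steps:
c(x) = 1
K(R, v) = (1 + R)/(5 + v)
r = -1 (r = -1*1 = -1)
M(g, C) = -24/(5 + C) (M(g, C) = ((1 + 3)/(5 + C))*(-6) = (4/(5 + C))*(-6) = -24/(5 + C))
-(Q + M(735, r)) = -(4194171 - 24/(5 - 1)) = -(4194171 - 24/4) = -(4194171 - 24*¼) = -(4194171 - 6) = -1*4194165 = -4194165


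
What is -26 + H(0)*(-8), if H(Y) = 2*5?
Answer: -106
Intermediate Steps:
H(Y) = 10
-26 + H(0)*(-8) = -26 + 10*(-8) = -26 - 80 = -106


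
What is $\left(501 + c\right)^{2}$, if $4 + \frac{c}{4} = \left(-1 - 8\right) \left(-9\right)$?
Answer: $654481$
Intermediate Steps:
$c = 308$ ($c = -16 + 4 \left(-1 - 8\right) \left(-9\right) = -16 + 4 \left(\left(-9\right) \left(-9\right)\right) = -16 + 4 \cdot 81 = -16 + 324 = 308$)
$\left(501 + c\right)^{2} = \left(501 + 308\right)^{2} = 809^{2} = 654481$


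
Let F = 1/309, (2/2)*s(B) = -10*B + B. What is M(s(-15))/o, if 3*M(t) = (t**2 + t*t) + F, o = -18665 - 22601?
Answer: -11263051/38253582 ≈ -0.29443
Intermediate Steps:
s(B) = -9*B (s(B) = -10*B + B = -9*B)
F = 1/309 ≈ 0.0032362
o = -41266
M(t) = 1/927 + 2*t**2/3 (M(t) = ((t**2 + t*t) + 1/309)/3 = ((t**2 + t**2) + 1/309)/3 = (2*t**2 + 1/309)/3 = (1/309 + 2*t**2)/3 = 1/927 + 2*t**2/3)
M(s(-15))/o = (1/927 + 2*(-9*(-15))**2/3)/(-41266) = (1/927 + (2/3)*135**2)*(-1/41266) = (1/927 + (2/3)*18225)*(-1/41266) = (1/927 + 12150)*(-1/41266) = (11263051/927)*(-1/41266) = -11263051/38253582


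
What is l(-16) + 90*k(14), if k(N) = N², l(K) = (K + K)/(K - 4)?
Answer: 88208/5 ≈ 17642.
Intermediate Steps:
l(K) = 2*K/(-4 + K) (l(K) = (2*K)/(-4 + K) = 2*K/(-4 + K))
l(-16) + 90*k(14) = 2*(-16)/(-4 - 16) + 90*14² = 2*(-16)/(-20) + 90*196 = 2*(-16)*(-1/20) + 17640 = 8/5 + 17640 = 88208/5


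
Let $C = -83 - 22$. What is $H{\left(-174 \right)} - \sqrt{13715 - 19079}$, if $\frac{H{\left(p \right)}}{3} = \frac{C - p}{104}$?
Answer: $\frac{207}{104} - 6 i \sqrt{149} \approx 1.9904 - 73.239 i$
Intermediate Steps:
$C = -105$ ($C = -83 - 22 = -105$)
$H{\left(p \right)} = - \frac{315}{104} - \frac{3 p}{104}$ ($H{\left(p \right)} = 3 \frac{-105 - p}{104} = 3 \left(-105 - p\right) \frac{1}{104} = 3 \left(- \frac{105}{104} - \frac{p}{104}\right) = - \frac{315}{104} - \frac{3 p}{104}$)
$H{\left(-174 \right)} - \sqrt{13715 - 19079} = \left(- \frac{315}{104} - - \frac{261}{52}\right) - \sqrt{13715 - 19079} = \left(- \frac{315}{104} + \frac{261}{52}\right) - \sqrt{-5364} = \frac{207}{104} - 6 i \sqrt{149}$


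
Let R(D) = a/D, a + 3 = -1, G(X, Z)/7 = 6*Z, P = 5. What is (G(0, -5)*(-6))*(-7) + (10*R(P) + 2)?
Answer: -8826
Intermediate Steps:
G(X, Z) = 42*Z (G(X, Z) = 7*(6*Z) = 42*Z)
a = -4 (a = -3 - 1 = -4)
R(D) = -4/D
(G(0, -5)*(-6))*(-7) + (10*R(P) + 2) = ((42*(-5))*(-6))*(-7) + (10*(-4/5) + 2) = -210*(-6)*(-7) + (10*(-4*1/5) + 2) = 1260*(-7) + (10*(-4/5) + 2) = -8820 + (-8 + 2) = -8820 - 6 = -8826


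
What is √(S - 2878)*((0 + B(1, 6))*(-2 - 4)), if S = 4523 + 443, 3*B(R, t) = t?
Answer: -72*√58 ≈ -548.34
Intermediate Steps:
B(R, t) = t/3
S = 4966
√(S - 2878)*((0 + B(1, 6))*(-2 - 4)) = √(4966 - 2878)*((0 + (⅓)*6)*(-2 - 4)) = √2088*((0 + 2)*(-6)) = (6*√58)*(2*(-6)) = (6*√58)*(-12) = -72*√58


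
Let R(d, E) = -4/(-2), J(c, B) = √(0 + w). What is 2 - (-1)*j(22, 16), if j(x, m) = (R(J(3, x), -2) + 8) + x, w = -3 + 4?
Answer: 34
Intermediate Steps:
w = 1
J(c, B) = 1 (J(c, B) = √(0 + 1) = √1 = 1)
R(d, E) = 2 (R(d, E) = -4*(-½) = 2)
j(x, m) = 10 + x (j(x, m) = (2 + 8) + x = 10 + x)
2 - (-1)*j(22, 16) = 2 - (-1)*(10 + 22) = 2 - (-1)*32 = 2 - 1*(-32) = 2 + 32 = 34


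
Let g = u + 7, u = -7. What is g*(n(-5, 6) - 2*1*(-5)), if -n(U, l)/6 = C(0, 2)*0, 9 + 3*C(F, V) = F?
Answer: 0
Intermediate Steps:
C(F, V) = -3 + F/3
g = 0 (g = -7 + 7 = 0)
n(U, l) = 0 (n(U, l) = -6*(-3 + (⅓)*0)*0 = -6*(-3 + 0)*0 = -(-18)*0 = -6*0 = 0)
g*(n(-5, 6) - 2*1*(-5)) = 0*(0 - 2*1*(-5)) = 0*(0 - 2*(-5)) = 0*(0 + 10) = 0*10 = 0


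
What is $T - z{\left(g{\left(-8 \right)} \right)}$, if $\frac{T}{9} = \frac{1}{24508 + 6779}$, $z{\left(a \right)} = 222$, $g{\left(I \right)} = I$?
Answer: $- \frac{2315235}{10429} \approx -222.0$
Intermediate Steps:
$T = \frac{3}{10429}$ ($T = \frac{9}{24508 + 6779} = \frac{9}{31287} = 9 \cdot \frac{1}{31287} = \frac{3}{10429} \approx 0.00028766$)
$T - z{\left(g{\left(-8 \right)} \right)} = \frac{3}{10429} - 222 = - \frac{2315235}{10429}$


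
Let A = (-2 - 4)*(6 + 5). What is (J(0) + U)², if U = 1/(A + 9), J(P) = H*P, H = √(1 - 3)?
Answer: 1/3249 ≈ 0.00030779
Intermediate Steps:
H = I*√2 (H = √(-2) = I*√2 ≈ 1.4142*I)
A = -66 (A = -6*11 = -66)
J(P) = I*P*√2 (J(P) = (I*√2)*P = I*P*√2)
U = -1/57 (U = 1/(-66 + 9) = 1/(-57) = -1/57 ≈ -0.017544)
(J(0) + U)² = (I*0*√2 - 1/57)² = (0 - 1/57)² = (-1/57)² = 1/3249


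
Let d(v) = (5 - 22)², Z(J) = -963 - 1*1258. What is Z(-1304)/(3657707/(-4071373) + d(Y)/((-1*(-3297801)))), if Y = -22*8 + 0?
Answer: 29820429628666833/12061213175510 ≈ 2472.4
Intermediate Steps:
Z(J) = -2221 (Z(J) = -963 - 1258 = -2221)
Y = -176 (Y = -176 + 0 = -176)
d(v) = 289 (d(v) = (-17)² = 289)
Z(-1304)/(3657707/(-4071373) + d(Y)/((-1*(-3297801)))) = -2221/(3657707/(-4071373) + 289/((-1*(-3297801)))) = -2221/(3657707*(-1/4071373) + 289/3297801) = -2221/(-3657707/4071373 + 289*(1/3297801)) = -2221/(-3657707/4071373 + 289/3297801) = -2221/(-12061213175510/13426577950773) = -2221*(-13426577950773/12061213175510) = 29820429628666833/12061213175510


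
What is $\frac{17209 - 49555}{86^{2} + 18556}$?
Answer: $- \frac{16173}{12976} \approx -1.2464$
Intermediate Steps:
$\frac{17209 - 49555}{86^{2} + 18556} = - \frac{32346}{7396 + 18556} = - \frac{32346}{25952} = \left(-32346\right) \frac{1}{25952} = - \frac{16173}{12976}$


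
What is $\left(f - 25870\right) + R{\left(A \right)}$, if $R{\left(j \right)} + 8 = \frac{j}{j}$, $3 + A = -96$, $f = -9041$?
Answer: $-34918$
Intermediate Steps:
$A = -99$ ($A = -3 - 96 = -99$)
$R{\left(j \right)} = -7$ ($R{\left(j \right)} = -8 + \frac{j}{j} = -8 + 1 = -7$)
$\left(f - 25870\right) + R{\left(A \right)} = \left(-9041 - 25870\right) - 7 = -34911 - 7 = -34918$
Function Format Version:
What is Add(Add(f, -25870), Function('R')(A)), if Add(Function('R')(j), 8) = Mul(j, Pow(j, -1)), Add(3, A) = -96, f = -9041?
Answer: -34918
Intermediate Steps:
A = -99 (A = Add(-3, -96) = -99)
Function('R')(j) = -7 (Function('R')(j) = Add(-8, Mul(j, Pow(j, -1))) = Add(-8, 1) = -7)
Add(Add(f, -25870), Function('R')(A)) = Add(Add(-9041, -25870), -7) = Add(-34911, -7) = -34918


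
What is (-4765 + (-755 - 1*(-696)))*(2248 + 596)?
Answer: -13719456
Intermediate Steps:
(-4765 + (-755 - 1*(-696)))*(2248 + 596) = (-4765 + (-755 + 696))*2844 = (-4765 - 59)*2844 = -4824*2844 = -13719456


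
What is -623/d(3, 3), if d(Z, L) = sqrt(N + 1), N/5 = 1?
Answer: -623*sqrt(6)/6 ≈ -254.34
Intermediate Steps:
N = 5 (N = 5*1 = 5)
d(Z, L) = sqrt(6) (d(Z, L) = sqrt(5 + 1) = sqrt(6))
-623/d(3, 3) = -623*sqrt(6)/6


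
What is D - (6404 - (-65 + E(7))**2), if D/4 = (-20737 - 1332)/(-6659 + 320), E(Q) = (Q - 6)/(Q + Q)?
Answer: -2701514021/1242444 ≈ -2174.4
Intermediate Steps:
E(Q) = (-6 + Q)/(2*Q) (E(Q) = (-6 + Q)/((2*Q)) = (-6 + Q)*(1/(2*Q)) = (-6 + Q)/(2*Q))
D = 88276/6339 (D = 4*((-20737 - 1332)/(-6659 + 320)) = 4*(-22069/(-6339)) = 4*(-22069*(-1/6339)) = 4*(22069/6339) = 88276/6339 ≈ 13.926)
D - (6404 - (-65 + E(7))**2) = 88276/6339 - (6404 - (-65 + (1/2)*(-6 + 7)/7)**2) = 88276/6339 - (6404 - (-65 + (1/2)*(1/7)*1)**2) = 88276/6339 - (6404 - (-65 + 1/14)**2) = 88276/6339 - (6404 - (-909/14)**2) = 88276/6339 - (6404 - 1*826281/196) = 88276/6339 - (6404 - 826281/196) = 88276/6339 - 1*428903/196 = 88276/6339 - 428903/196 = -2701514021/1242444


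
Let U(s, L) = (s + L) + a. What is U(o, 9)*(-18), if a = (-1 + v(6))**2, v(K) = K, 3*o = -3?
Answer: -594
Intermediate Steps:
o = -1 (o = (1/3)*(-3) = -1)
a = 25 (a = (-1 + 6)**2 = 5**2 = 25)
U(s, L) = 25 + L + s (U(s, L) = (s + L) + 25 = (L + s) + 25 = 25 + L + s)
U(o, 9)*(-18) = (25 + 9 - 1)*(-18) = 33*(-18) = -594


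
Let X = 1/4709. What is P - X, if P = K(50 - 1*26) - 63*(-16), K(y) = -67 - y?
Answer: 4318152/4709 ≈ 917.00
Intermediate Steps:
X = 1/4709 ≈ 0.00021236
P = 917 (P = (-67 - (50 - 1*26)) - 63*(-16) = (-67 - (50 - 26)) - 1*(-1008) = (-67 - 1*24) + 1008 = (-67 - 24) + 1008 = -91 + 1008 = 917)
P - X = 917 - 1*1/4709 = 917 - 1/4709 = 4318152/4709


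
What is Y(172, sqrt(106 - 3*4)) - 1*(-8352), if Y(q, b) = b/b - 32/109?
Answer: 910445/109 ≈ 8352.7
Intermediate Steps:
Y(q, b) = 77/109 (Y(q, b) = 1 - 32*1/109 = 1 - 32/109 = 77/109)
Y(172, sqrt(106 - 3*4)) - 1*(-8352) = 77/109 - 1*(-8352) = 77/109 + 8352 = 910445/109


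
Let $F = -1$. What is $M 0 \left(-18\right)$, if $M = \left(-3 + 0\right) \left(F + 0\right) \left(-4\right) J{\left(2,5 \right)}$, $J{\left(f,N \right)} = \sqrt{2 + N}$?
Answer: $0$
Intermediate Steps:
$M = - 12 \sqrt{7}$ ($M = \left(-3 + 0\right) \left(-1 + 0\right) \left(-4\right) \sqrt{2 + 5} = \left(-3\right) \left(-1\right) \left(-4\right) \sqrt{7} = 3 \left(-4\right) \sqrt{7} = - 12 \sqrt{7} \approx -31.749$)
$M 0 \left(-18\right) = - 12 \sqrt{7} \cdot 0 \left(-18\right) = - 12 \sqrt{7} \cdot 0 = 0$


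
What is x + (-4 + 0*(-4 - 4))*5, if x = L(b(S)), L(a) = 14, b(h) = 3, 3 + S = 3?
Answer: -6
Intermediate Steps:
S = 0 (S = -3 + 3 = 0)
x = 14
x + (-4 + 0*(-4 - 4))*5 = 14 + (-4 + 0*(-4 - 4))*5 = 14 + (-4 + 0*(-8))*5 = 14 + (-4 + 0)*5 = 14 - 4*5 = 14 - 20 = -6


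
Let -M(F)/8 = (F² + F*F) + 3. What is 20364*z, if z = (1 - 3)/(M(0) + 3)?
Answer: 13576/7 ≈ 1939.4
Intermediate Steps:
M(F) = -24 - 16*F² (M(F) = -8*((F² + F*F) + 3) = -8*((F² + F²) + 3) = -8*(2*F² + 3) = -8*(3 + 2*F²) = -24 - 16*F²)
z = 2/21 (z = (1 - 3)/((-24 - 16*0²) + 3) = -2/((-24 - 16*0) + 3) = -2/((-24 + 0) + 3) = -2/(-24 + 3) = -2/(-21) = -2*(-1/21) = 2/21 ≈ 0.095238)
20364*z = 20364*(2/21) = 13576/7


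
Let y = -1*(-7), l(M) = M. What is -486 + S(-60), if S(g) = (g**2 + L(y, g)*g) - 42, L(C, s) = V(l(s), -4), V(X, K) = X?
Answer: 6672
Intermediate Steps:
y = 7
L(C, s) = s
S(g) = -42 + 2*g**2 (S(g) = (g**2 + g*g) - 42 = (g**2 + g**2) - 42 = 2*g**2 - 42 = -42 + 2*g**2)
-486 + S(-60) = -486 + (-42 + 2*(-60)**2) = -486 + (-42 + 2*3600) = -486 + (-42 + 7200) = -486 + 7158 = 6672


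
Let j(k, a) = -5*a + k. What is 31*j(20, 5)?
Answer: -155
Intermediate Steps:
j(k, a) = k - 5*a
31*j(20, 5) = 31*(20 - 5*5) = 31*(20 - 25) = 31*(-5) = -155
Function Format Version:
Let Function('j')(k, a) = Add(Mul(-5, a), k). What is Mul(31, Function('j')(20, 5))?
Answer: -155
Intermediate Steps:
Function('j')(k, a) = Add(k, Mul(-5, a))
Mul(31, Function('j')(20, 5)) = Mul(31, Add(20, Mul(-5, 5))) = Mul(31, Add(20, -25)) = Mul(31, -5) = -155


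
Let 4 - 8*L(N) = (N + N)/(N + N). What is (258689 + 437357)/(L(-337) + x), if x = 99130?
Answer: 5568368/793043 ≈ 7.0215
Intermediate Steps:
L(N) = 3/8 (L(N) = ½ - (N + N)/(8*(N + N)) = ½ - 2*N/(8*(2*N)) = ½ - 2*N*1/(2*N)/8 = ½ - ⅛*1 = ½ - ⅛ = 3/8)
(258689 + 437357)/(L(-337) + x) = (258689 + 437357)/(3/8 + 99130) = 696046/(793043/8) = 696046*(8/793043) = 5568368/793043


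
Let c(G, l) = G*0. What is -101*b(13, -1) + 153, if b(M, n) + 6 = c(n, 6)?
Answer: 759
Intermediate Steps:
c(G, l) = 0
b(M, n) = -6 (b(M, n) = -6 + 0 = -6)
-101*b(13, -1) + 153 = -101*(-6) + 153 = 606 + 153 = 759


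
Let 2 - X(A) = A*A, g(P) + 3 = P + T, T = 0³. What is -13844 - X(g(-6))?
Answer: -13765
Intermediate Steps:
T = 0
g(P) = -3 + P (g(P) = -3 + (P + 0) = -3 + P)
X(A) = 2 - A² (X(A) = 2 - A*A = 2 - A²)
-13844 - X(g(-6)) = -13844 - (2 - (-3 - 6)²) = -13844 - (2 - 1*(-9)²) = -13844 - (2 - 1*81) = -13844 - (2 - 81) = -13844 - 1*(-79) = -13844 + 79 = -13765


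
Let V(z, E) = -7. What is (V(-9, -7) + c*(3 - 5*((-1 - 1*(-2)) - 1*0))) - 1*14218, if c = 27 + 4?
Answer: -14287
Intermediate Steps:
c = 31
(V(-9, -7) + c*(3 - 5*((-1 - 1*(-2)) - 1*0))) - 1*14218 = (-7 + 31*(3 - 5*((-1 - 1*(-2)) - 1*0))) - 1*14218 = (-7 + 31*(3 - 5*((-1 + 2) + 0))) - 14218 = (-7 + 31*(3 - 5*(1 + 0))) - 14218 = (-7 + 31*(3 - 5*1)) - 14218 = (-7 + 31*(3 - 5)) - 14218 = (-7 + 31*(-2)) - 14218 = (-7 - 62) - 14218 = -69 - 14218 = -14287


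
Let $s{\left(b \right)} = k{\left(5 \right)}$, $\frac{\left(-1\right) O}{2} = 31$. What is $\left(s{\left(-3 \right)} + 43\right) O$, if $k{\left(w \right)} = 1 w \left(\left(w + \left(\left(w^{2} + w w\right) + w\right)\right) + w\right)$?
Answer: $-22816$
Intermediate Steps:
$O = -62$ ($O = \left(-2\right) 31 = -62$)
$k{\left(w \right)} = w \left(2 w^{2} + 3 w\right)$ ($k{\left(w \right)} = w \left(\left(w + \left(\left(w^{2} + w^{2}\right) + w\right)\right) + w\right) = w \left(\left(w + \left(2 w^{2} + w\right)\right) + w\right) = w \left(\left(w + \left(w + 2 w^{2}\right)\right) + w\right) = w \left(\left(2 w + 2 w^{2}\right) + w\right) = w \left(2 w^{2} + 3 w\right)$)
$s{\left(b \right)} = 325$ ($s{\left(b \right)} = 5^{2} \left(3 + 2 \cdot 5\right) = 25 \left(3 + 10\right) = 25 \cdot 13 = 325$)
$\left(s{\left(-3 \right)} + 43\right) O = \left(325 + 43\right) \left(-62\right) = 368 \left(-62\right) = -22816$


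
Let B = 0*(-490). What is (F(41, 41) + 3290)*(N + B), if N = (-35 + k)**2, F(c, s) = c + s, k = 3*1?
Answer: 3452928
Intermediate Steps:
k = 3
B = 0
N = 1024 (N = (-35 + 3)**2 = (-32)**2 = 1024)
(F(41, 41) + 3290)*(N + B) = ((41 + 41) + 3290)*(1024 + 0) = (82 + 3290)*1024 = 3372*1024 = 3452928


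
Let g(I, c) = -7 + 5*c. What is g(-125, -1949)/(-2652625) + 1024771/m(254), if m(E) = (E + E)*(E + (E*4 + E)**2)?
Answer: 10709923900339/2173779055659000 ≈ 0.0049269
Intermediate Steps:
m(E) = 2*E*(E + 25*E**2) (m(E) = (2*E)*(E + (4*E + E)**2) = (2*E)*(E + (5*E)**2) = (2*E)*(E + 25*E**2) = 2*E*(E + 25*E**2))
g(-125, -1949)/(-2652625) + 1024771/m(254) = (-7 + 5*(-1949))/(-2652625) + 1024771/((254**2*(2 + 50*254))) = (-7 - 9745)*(-1/2652625) + 1024771/((64516*(2 + 12700))) = -9752*(-1/2652625) + 1024771/((64516*12702)) = 9752/2652625 + 1024771/819482232 = 10709923900339/2173779055659000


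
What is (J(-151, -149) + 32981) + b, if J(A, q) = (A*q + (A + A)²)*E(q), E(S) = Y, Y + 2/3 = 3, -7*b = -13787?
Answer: 2101803/7 ≈ 3.0026e+5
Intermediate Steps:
b = 13787/7 (b = -⅐*(-13787) = 13787/7 ≈ 1969.6)
Y = 7/3 (Y = -⅔ + 3 = 7/3 ≈ 2.3333)
E(S) = 7/3
J(A, q) = 28*A²/3 + 7*A*q/3 (J(A, q) = (A*q + (A + A)²)*(7/3) = (A*q + (2*A)²)*(7/3) = (A*q + 4*A²)*(7/3) = (4*A² + A*q)*(7/3) = 28*A²/3 + 7*A*q/3)
(J(-151, -149) + 32981) + b = ((7/3)*(-151)*(-149 + 4*(-151)) + 32981) + 13787/7 = ((7/3)*(-151)*(-149 - 604) + 32981) + 13787/7 = ((7/3)*(-151)*(-753) + 32981) + 13787/7 = (265307 + 32981) + 13787/7 = 298288 + 13787/7 = 2101803/7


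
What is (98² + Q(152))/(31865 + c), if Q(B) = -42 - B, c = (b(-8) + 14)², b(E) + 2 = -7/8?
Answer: 602240/2047281 ≈ 0.29417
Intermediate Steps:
b(E) = -23/8 (b(E) = -2 - 7/8 = -23/8)
c = 7921/64 (c = (-23/8 + 14)² = (89/8)² = 7921/64 ≈ 123.77)
(98² + Q(152))/(31865 + c) = (98² + (-42 - 1*152))/(31865 + 7921/64) = (9604 + (-42 - 152))/(2047281/64) = (9604 - 194)*(64/2047281) = 9410*(64/2047281) = 602240/2047281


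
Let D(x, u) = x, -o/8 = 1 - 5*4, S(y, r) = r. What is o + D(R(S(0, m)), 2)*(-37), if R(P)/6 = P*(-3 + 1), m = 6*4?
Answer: 10808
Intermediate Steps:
m = 24
o = 152 (o = -8*(1 - 5*4) = -8*(1 - 20) = -8*(-19) = 152)
R(P) = -12*P (R(P) = 6*(P*(-3 + 1)) = 6*(P*(-2)) = 6*(-2*P) = -12*P)
o + D(R(S(0, m)), 2)*(-37) = 152 - 12*24*(-37) = 152 - 288*(-37) = 152 + 10656 = 10808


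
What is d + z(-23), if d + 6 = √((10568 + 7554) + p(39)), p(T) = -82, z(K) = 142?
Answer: 136 + 2*√4510 ≈ 270.31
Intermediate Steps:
d = -6 + 2*√4510 (d = -6 + √((10568 + 7554) - 82) = -6 + √(18122 - 82) = -6 + √18040 = -6 + 2*√4510 ≈ 128.31)
d + z(-23) = (-6 + 2*√4510) + 142 = 136 + 2*√4510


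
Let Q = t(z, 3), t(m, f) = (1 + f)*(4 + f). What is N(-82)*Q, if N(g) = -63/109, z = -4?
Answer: -1764/109 ≈ -16.183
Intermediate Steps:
N(g) = -63/109 (N(g) = -63*1/109 = -63/109)
Q = 28 (Q = 4 + 3**2 + 5*3 = 4 + 9 + 15 = 28)
N(-82)*Q = -63/109*28 = -1764/109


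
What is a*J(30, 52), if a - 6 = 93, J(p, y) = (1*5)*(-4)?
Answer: -1980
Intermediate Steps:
J(p, y) = -20 (J(p, y) = 5*(-4) = -20)
a = 99 (a = 6 + 93 = 99)
a*J(30, 52) = 99*(-20) = -1980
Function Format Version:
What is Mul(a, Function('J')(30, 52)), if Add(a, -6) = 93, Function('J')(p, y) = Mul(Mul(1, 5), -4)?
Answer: -1980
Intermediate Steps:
Function('J')(p, y) = -20 (Function('J')(p, y) = Mul(5, -4) = -20)
a = 99 (a = Add(6, 93) = 99)
Mul(a, Function('J')(30, 52)) = Mul(99, -20) = -1980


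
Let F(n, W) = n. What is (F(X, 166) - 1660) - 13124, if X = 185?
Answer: -14599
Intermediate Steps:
(F(X, 166) - 1660) - 13124 = (185 - 1660) - 13124 = -1475 - 13124 = -14599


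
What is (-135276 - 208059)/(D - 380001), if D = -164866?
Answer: 343335/544867 ≈ 0.63013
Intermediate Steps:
(-135276 - 208059)/(D - 380001) = (-135276 - 208059)/(-164866 - 380001) = -343335/(-544867) = -343335*(-1/544867) = 343335/544867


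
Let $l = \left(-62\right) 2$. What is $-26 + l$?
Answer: $-150$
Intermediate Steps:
$l = -124$
$-26 + l = -26 - 124 = -150$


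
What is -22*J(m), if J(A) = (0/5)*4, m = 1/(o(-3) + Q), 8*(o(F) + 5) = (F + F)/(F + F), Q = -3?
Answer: 0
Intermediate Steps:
o(F) = -39/8 (o(F) = -5 + ((F + F)/(F + F))/8 = -5 + ((2*F)/((2*F)))/8 = -5 + ((2*F)*(1/(2*F)))/8 = -5 + (1/8)*1 = -5 + 1/8 = -39/8)
m = -8/63 (m = 1/(-39/8 - 3) = 1/(-63/8) = -8/63 ≈ -0.12698)
J(A) = 0 (J(A) = (0*(1/5))*4 = 0*4 = 0)
-22*J(m) = -22*0 = 0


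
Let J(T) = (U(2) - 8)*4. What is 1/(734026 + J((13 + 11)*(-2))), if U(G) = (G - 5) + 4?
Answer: 1/733998 ≈ 1.3624e-6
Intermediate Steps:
U(G) = -1 + G (U(G) = (-5 + G) + 4 = -1 + G)
J(T) = -28 (J(T) = ((-1 + 2) - 8)*4 = (1 - 8)*4 = -7*4 = -28)
1/(734026 + J((13 + 11)*(-2))) = 1/(734026 - 28) = 1/733998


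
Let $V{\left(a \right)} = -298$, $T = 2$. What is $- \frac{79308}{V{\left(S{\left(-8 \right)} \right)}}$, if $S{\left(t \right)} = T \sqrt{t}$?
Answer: $\frac{39654}{149} \approx 266.13$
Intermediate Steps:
$S{\left(t \right)} = 2 \sqrt{t}$
$- \frac{79308}{V{\left(S{\left(-8 \right)} \right)}} = - \frac{79308}{-298} = \left(-79308\right) \left(- \frac{1}{298}\right) = \frac{39654}{149}$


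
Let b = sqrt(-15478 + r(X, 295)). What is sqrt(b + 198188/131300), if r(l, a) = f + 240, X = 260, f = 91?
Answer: sqrt(65055211 + 387893025*I*sqrt(187))/6565 ≈ 7.8928 + 7.7966*I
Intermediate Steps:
r(l, a) = 331 (r(l, a) = 91 + 240 = 331)
b = 9*I*sqrt(187) (b = sqrt(-15478 + 331) = sqrt(-15147) = 9*I*sqrt(187) ≈ 123.07*I)
sqrt(b + 198188/131300) = sqrt(9*I*sqrt(187) + 198188/131300) = sqrt(9*I*sqrt(187) + 198188*(1/131300)) = sqrt(9*I*sqrt(187) + 49547/32825) = sqrt(49547/32825 + 9*I*sqrt(187))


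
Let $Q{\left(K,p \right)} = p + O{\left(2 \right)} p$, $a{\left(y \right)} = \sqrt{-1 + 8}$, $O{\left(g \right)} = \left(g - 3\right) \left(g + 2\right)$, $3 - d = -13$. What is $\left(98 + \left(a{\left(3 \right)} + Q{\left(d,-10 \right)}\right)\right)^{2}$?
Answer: $\left(128 + \sqrt{7}\right)^{2} \approx 17068.0$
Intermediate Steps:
$d = 16$ ($d = 3 - -13 = 3 + 13 = 16$)
$O{\left(g \right)} = \left(-3 + g\right) \left(2 + g\right)$
$a{\left(y \right)} = \sqrt{7}$
$Q{\left(K,p \right)} = - 3 p$ ($Q{\left(K,p \right)} = p + \left(-6 + 2^{2} - 2\right) p = p + \left(-6 + 4 - 2\right) p = p - 4 p = - 3 p$)
$\left(98 + \left(a{\left(3 \right)} + Q{\left(d,-10 \right)}\right)\right)^{2} = \left(98 + \left(\sqrt{7} - -30\right)\right)^{2} = \left(98 + \left(\sqrt{7} + 30\right)\right)^{2} = \left(98 + \left(30 + \sqrt{7}\right)\right)^{2} = \left(128 + \sqrt{7}\right)^{2}$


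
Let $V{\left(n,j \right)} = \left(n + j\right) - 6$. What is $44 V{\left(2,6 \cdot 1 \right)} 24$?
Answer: $2112$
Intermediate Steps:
$V{\left(n,j \right)} = -6 + j + n$ ($V{\left(n,j \right)} = \left(j + n\right) - 6 = -6 + j + n$)
$44 V{\left(2,6 \cdot 1 \right)} 24 = 44 \left(-6 + 6 \cdot 1 + 2\right) 24 = 44 \left(-6 + 6 + 2\right) 24 = 44 \cdot 2 \cdot 24 = 88 \cdot 24 = 2112$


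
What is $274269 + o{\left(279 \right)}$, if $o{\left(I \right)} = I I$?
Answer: $352110$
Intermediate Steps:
$o{\left(I \right)} = I^{2}$
$274269 + o{\left(279 \right)} = 274269 + 279^{2} = 274269 + 77841 = 352110$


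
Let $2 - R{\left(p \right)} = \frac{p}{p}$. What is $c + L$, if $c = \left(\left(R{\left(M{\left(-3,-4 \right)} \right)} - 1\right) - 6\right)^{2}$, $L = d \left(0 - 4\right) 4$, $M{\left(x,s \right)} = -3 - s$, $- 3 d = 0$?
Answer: $36$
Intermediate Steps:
$d = 0$ ($d = \left(- \frac{1}{3}\right) 0 = 0$)
$R{\left(p \right)} = 1$ ($R{\left(p \right)} = 2 - \frac{p}{p} = 2 - 1 = 1$)
$L = 0$ ($L = 0 \left(0 - 4\right) 4 = 0 \left(-4\right) 4 = 0 \cdot 4 = 0$)
$c = 36$ ($c = \left(\left(1 - 1\right) - 6\right)^{2} = \left(0 - 6\right)^{2} = \left(-6\right)^{2} = 36$)
$c + L = 36 + 0 = 36$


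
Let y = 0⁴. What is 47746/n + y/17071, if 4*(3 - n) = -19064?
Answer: 47746/4769 ≈ 10.012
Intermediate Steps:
n = 4769 (n = 3 - ¼*(-19064) = 3 + 4766 = 4769)
y = 0
47746/n + y/17071 = 47746/4769 + 0/17071 = 47746*(1/4769) + 0*(1/17071) = 47746/4769 + 0 = 47746/4769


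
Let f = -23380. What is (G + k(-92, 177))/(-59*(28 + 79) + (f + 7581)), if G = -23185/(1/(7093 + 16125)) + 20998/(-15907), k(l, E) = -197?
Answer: 8562889666987/351735584 ≈ 24345.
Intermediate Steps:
G = -8562886533308/15907 (G = -23185/(1/23218) + 20998*(-1/15907) = -23185/1/23218 - 20998/15907 = -23185*23218 - 20998/15907 = -538309330 - 20998/15907 = -8562886533308/15907 ≈ -5.3831e+8)
(G + k(-92, 177))/(-59*(28 + 79) + (f + 7581)) = (-8562886533308/15907 - 197)/(-59*(28 + 79) + (-23380 + 7581)) = -8562889666987/(15907*(-59*107 - 15799)) = -8562889666987/(15907*(-6313 - 15799)) = -8562889666987/15907/(-22112) = -8562889666987/15907*(-1/22112) = 8562889666987/351735584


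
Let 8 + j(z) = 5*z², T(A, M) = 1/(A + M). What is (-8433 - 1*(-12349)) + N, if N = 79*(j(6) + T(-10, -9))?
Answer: 332497/19 ≈ 17500.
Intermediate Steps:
j(z) = -8 + 5*z²
N = 258093/19 (N = 79*((-8 + 5*6²) + 1/(-10 - 9)) = 79*((-8 + 5*36) + 1/(-19)) = 79*((-8 + 180) - 1/19) = 79*(172 - 1/19) = 79*(3267/19) = 258093/19 ≈ 13584.)
(-8433 - 1*(-12349)) + N = (-8433 - 1*(-12349)) + 258093/19 = (-8433 + 12349) + 258093/19 = 3916 + 258093/19 = 332497/19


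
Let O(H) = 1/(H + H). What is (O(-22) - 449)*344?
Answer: -1699102/11 ≈ -1.5446e+5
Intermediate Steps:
O(H) = 1/(2*H)
(O(-22) - 449)*344 = ((½)/(-22) - 449)*344 = ((½)*(-1/22) - 449)*344 = (-1/44 - 449)*344 = -19757/44*344 = -1699102/11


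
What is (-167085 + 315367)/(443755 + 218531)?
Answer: 491/2193 ≈ 0.22389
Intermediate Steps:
(-167085 + 315367)/(443755 + 218531) = 148282/662286 = 148282*(1/662286) = 491/2193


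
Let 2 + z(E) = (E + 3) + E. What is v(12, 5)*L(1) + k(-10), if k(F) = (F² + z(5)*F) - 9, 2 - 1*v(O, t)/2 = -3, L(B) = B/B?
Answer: -9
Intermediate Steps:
L(B) = 1
v(O, t) = 10 (v(O, t) = 4 - 2*(-3) = 4 + 6 = 10)
z(E) = 1 + 2*E (z(E) = -2 + ((E + 3) + E) = -2 + ((3 + E) + E) = -2 + (3 + 2*E) = 1 + 2*E)
k(F) = -9 + F² + 11*F (k(F) = (F² + (1 + 2*5)*F) - 9 = (F² + (1 + 10)*F) - 9 = (F² + 11*F) - 9 = -9 + F² + 11*F)
v(12, 5)*L(1) + k(-10) = 10*1 + (-9 + (-10)² + 11*(-10)) = 10 + (-9 + 100 - 110) = 10 - 19 = -9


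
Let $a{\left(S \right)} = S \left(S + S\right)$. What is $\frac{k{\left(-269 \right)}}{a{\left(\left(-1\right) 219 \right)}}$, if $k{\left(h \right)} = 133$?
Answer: $\frac{133}{95922} \approx 0.0013865$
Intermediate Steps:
$a{\left(S \right)} = 2 S^{2}$ ($a{\left(S \right)} = S 2 S = 2 S^{2}$)
$\frac{k{\left(-269 \right)}}{a{\left(\left(-1\right) 219 \right)}} = \frac{133}{2 \left(\left(-1\right) 219\right)^{2}} = \frac{133}{2 \left(-219\right)^{2}} = \frac{133}{2 \cdot 47961} = \frac{133}{95922}$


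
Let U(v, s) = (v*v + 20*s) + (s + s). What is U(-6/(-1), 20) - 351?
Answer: 125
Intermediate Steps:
U(v, s) = v² + 22*s (U(v, s) = (v² + 20*s) + 2*s = v² + 22*s)
U(-6/(-1), 20) - 351 = ((-6/(-1))² + 22*20) - 351 = ((-6*(-1))² + 440) - 351 = (6² + 440) - 351 = (36 + 440) - 351 = 476 - 351 = 125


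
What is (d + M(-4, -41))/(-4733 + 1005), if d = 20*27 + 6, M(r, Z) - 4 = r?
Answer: -273/1864 ≈ -0.14646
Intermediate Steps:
M(r, Z) = 4 + r
d = 546 (d = 540 + 6 = 546)
(d + M(-4, -41))/(-4733 + 1005) = (546 + (4 - 4))/(-4733 + 1005) = (546 + 0)/(-3728) = 546*(-1/3728) = -273/1864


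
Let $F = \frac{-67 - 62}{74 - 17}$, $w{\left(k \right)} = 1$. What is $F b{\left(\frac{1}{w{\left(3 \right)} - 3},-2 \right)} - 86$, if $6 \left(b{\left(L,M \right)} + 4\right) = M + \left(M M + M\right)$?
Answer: $- \frac{1462}{19} \approx -76.947$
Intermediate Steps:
$F = - \frac{43}{19}$ ($F = - \frac{129}{57} = \left(-129\right) \frac{1}{57} = - \frac{43}{19} \approx -2.2632$)
$b{\left(L,M \right)} = -4 + \frac{M}{3} + \frac{M^{2}}{6}$ ($b{\left(L,M \right)} = -4 + \frac{M + \left(M M + M\right)}{6} = -4 + \frac{M + \left(M^{2} + M\right)}{6} = -4 + \frac{M + \left(M + M^{2}\right)}{6} = -4 + \frac{M^{2} + 2 M}{6} = -4 + \left(\frac{M}{3} + \frac{M^{2}}{6}\right) = -4 + \frac{M}{3} + \frac{M^{2}}{6}$)
$F b{\left(\frac{1}{w{\left(3 \right)} - 3},-2 \right)} - 86 = - \frac{43 \left(-4 + \frac{1}{3} \left(-2\right) + \frac{\left(-2\right)^{2}}{6}\right)}{19} - 86 = - \frac{43 \left(-4 - \frac{2}{3} + \frac{1}{6} \cdot 4\right)}{19} - 86 = - \frac{43 \left(-4 - \frac{2}{3} + \frac{2}{3}\right)}{19} - 86 = \left(- \frac{43}{19}\right) \left(-4\right) - 86 = \frac{172}{19} - 86 = - \frac{1462}{19}$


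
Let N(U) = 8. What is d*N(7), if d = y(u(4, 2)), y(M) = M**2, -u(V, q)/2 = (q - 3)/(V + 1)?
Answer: 32/25 ≈ 1.2800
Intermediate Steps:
u(V, q) = -2*(-3 + q)/(1 + V) (u(V, q) = -2*(q - 3)/(V + 1) = -2*(-3 + q)/(1 + V))
d = 4/25 (d = (2*(3 - 1*2)/(1 + 4))**2 = (2*(3 - 2)/5)**2 = (2*(1/5)*1)**2 = (2/5)**2 = 4/25 ≈ 0.16000)
d*N(7) = (4/25)*8 = 32/25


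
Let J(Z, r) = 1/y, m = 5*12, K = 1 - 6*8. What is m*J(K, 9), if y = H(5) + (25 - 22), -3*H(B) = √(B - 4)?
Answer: 45/2 ≈ 22.500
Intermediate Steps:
H(B) = -√(-4 + B)/3 (H(B) = -√(B - 4)/3 = -√(-4 + B)/3)
K = -47 (K = 1 - 48 = -47)
y = 8/3 (y = -√(-4 + 5)/3 + (25 - 22) = -√1/3 + 3 = -⅓*1 + 3 = -⅓ + 3 = 8/3 ≈ 2.6667)
m = 60
J(Z, r) = 3/8 (J(Z, r) = 1/(8/3) = 3/8)
m*J(K, 9) = 60*(3/8) = 45/2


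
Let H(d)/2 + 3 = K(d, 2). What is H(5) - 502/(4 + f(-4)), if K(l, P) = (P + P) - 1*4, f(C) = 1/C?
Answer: -2098/15 ≈ -139.87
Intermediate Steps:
K(l, P) = -4 + 2*P (K(l, P) = 2*P - 4 = -4 + 2*P)
H(d) = -6 (H(d) = -6 + 2*(-4 + 2*2) = -6 + 2*(-4 + 4) = -6 + 2*0 = -6 + 0 = -6)
H(5) - 502/(4 + f(-4)) = -6 - 502/(4 + 1/(-4)) = -6 - 502/(4 - 1/4) = -6 - 502/15/4 = -6 - 502*4/15 = -6 - 1*2008/15 = -6 - 2008/15 = -2098/15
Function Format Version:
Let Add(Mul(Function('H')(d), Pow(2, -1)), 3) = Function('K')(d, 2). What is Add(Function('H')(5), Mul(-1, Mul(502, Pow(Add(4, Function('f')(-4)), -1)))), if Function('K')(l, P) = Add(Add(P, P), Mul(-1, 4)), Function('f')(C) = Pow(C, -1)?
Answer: Rational(-2098, 15) ≈ -139.87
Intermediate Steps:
Function('K')(l, P) = Add(-4, Mul(2, P)) (Function('K')(l, P) = Add(Mul(2, P), -4) = Add(-4, Mul(2, P)))
Function('H')(d) = -6 (Function('H')(d) = Add(-6, Mul(2, Add(-4, Mul(2, 2)))) = Add(-6, Mul(2, Add(-4, 4))) = Add(-6, Mul(2, 0)) = Add(-6, 0) = -6)
Add(Function('H')(5), Mul(-1, Mul(502, Pow(Add(4, Function('f')(-4)), -1)))) = Add(-6, Mul(-1, Mul(502, Pow(Add(4, Pow(-4, -1)), -1)))) = Add(-6, Mul(-1, Mul(502, Pow(Add(4, Rational(-1, 4)), -1)))) = Add(-6, Mul(-1, Mul(502, Pow(Rational(15, 4), -1)))) = Add(-6, Mul(-1, Mul(502, Rational(4, 15)))) = Add(-6, Mul(-1, Rational(2008, 15))) = Add(-6, Rational(-2008, 15)) = Rational(-2098, 15)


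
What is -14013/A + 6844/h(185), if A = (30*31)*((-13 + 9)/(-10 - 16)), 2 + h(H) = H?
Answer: -6869029/113460 ≈ -60.541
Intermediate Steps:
h(H) = -2 + H
A = 1860/13 (A = 930*(-4/(-26)) = 930*(-4*(-1/26)) = 930*(2/13) = 1860/13 ≈ 143.08)
-14013/A + 6844/h(185) = -14013/1860/13 + 6844/(-2 + 185) = -14013*13/1860 + 6844/183 = -60723/620 + 6844*(1/183) = -60723/620 + 6844/183 = -6869029/113460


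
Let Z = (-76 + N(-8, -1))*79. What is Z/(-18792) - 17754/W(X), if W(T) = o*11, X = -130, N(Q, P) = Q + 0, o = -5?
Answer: 2530289/7830 ≈ 323.15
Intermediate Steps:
N(Q, P) = Q
W(T) = -55 (W(T) = -5*11 = -55)
Z = -6636 (Z = (-76 - 8)*79 = -84*79 = -6636)
Z/(-18792) - 17754/W(X) = -6636/(-18792) - 17754/(-55) = -6636*(-1/18792) - 17754*(-1/55) = 553/1566 + 1614/5 = 2530289/7830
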